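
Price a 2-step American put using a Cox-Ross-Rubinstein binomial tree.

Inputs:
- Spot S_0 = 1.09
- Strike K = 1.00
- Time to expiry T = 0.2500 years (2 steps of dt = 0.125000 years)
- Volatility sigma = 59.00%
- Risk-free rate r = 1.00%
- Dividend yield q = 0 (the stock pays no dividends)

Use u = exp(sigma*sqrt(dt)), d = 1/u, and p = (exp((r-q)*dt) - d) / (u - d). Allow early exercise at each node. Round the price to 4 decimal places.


Answer: Price = V(0,0) = 0.0847

Derivation:
dt = T/N = 0.125000
u = exp(sigma*sqrt(dt)) = 1.231948; d = 1/u = 0.811723
p = (exp((r-q)*dt) - d) / (u - d) = 0.451016
Discount per step: exp(-r*dt) = 0.998751
Stock lattice S(k, i) with i counting down-moves:
  k=0: S(0,0) = 1.0900
  k=1: S(1,0) = 1.3428; S(1,1) = 0.8848
  k=2: S(2,0) = 1.6543; S(2,1) = 1.0900; S(2,2) = 0.7182
Terminal payoffs V(N, i) = max(K - S_T, 0):
  V(2,0) = 0.000000; V(2,1) = 0.000000; V(2,2) = 0.281806
Backward induction: V(k, i) = exp(-r*dt) * [p * V(k+1, i) + (1-p) * V(k+1, i+1)]; then take max(V_cont, immediate exercise) for American.
  V(1,0) = exp(-r*dt) * [p*0.000000 + (1-p)*0.000000] = 0.000000; exercise = 0.000000; V(1,0) = max -> 0.000000
  V(1,1) = exp(-r*dt) * [p*0.000000 + (1-p)*0.281806] = 0.154514; exercise = 0.115222; V(1,1) = max -> 0.154514
  V(0,0) = exp(-r*dt) * [p*0.000000 + (1-p)*0.154514] = 0.084720; exercise = 0.000000; V(0,0) = max -> 0.084720


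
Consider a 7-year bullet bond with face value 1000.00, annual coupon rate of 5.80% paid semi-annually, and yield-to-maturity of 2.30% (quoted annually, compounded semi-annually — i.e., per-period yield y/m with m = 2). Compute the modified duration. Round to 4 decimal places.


Coupon per period c = face * coupon_rate / m = 29.000000
Periods per year m = 2; per-period yield y/m = 0.011500
Number of cashflows N = 14
Cashflows (t years, CF_t, discount factor 1/(1+y/m)^(m*t), PV):
  t = 0.5000: CF_t = 29.000000, DF = 0.988631, PV = 28.670292
  t = 1.0000: CF_t = 29.000000, DF = 0.977391, PV = 28.344332
  t = 1.5000: CF_t = 29.000000, DF = 0.966279, PV = 28.022078
  t = 2.0000: CF_t = 29.000000, DF = 0.955293, PV = 27.703488
  t = 2.5000: CF_t = 29.000000, DF = 0.944432, PV = 27.388520
  t = 3.0000: CF_t = 29.000000, DF = 0.933694, PV = 27.077133
  t = 3.5000: CF_t = 29.000000, DF = 0.923079, PV = 26.769286
  t = 4.0000: CF_t = 29.000000, DF = 0.912584, PV = 26.464939
  t = 4.5000: CF_t = 29.000000, DF = 0.902209, PV = 26.164053
  t = 5.0000: CF_t = 29.000000, DF = 0.891951, PV = 25.866587
  t = 5.5000: CF_t = 29.000000, DF = 0.881810, PV = 25.572503
  t = 6.0000: CF_t = 29.000000, DF = 0.871785, PV = 25.281763
  t = 6.5000: CF_t = 29.000000, DF = 0.861873, PV = 24.994328
  t = 7.0000: CF_t = 1029.000000, DF = 0.852075, PV = 876.784685
Price P = sum_t PV_t = 1225.103986
First compute Macaulay numerator sum_t t * PV_t:
  t * PV_t at t = 0.5000: 14.335146
  t * PV_t at t = 1.0000: 28.344332
  t * PV_t at t = 1.5000: 42.033117
  t * PV_t at t = 2.0000: 55.406976
  t * PV_t at t = 2.5000: 68.471300
  t * PV_t at t = 3.0000: 81.231398
  t * PV_t at t = 3.5000: 93.692501
  t * PV_t at t = 4.0000: 105.859757
  t * PV_t at t = 4.5000: 117.738237
  t * PV_t at t = 5.0000: 129.332934
  t * PV_t at t = 5.5000: 140.648767
  t * PV_t at t = 6.0000: 151.690577
  t * PV_t at t = 6.5000: 162.463132
  t * PV_t at t = 7.0000: 6137.492795
Macaulay duration D = 7328.740968 / 1225.103986 = 5.982138
Modified duration = D / (1 + y/m) = 5.982138 / (1 + 0.011500) = 5.914125

Answer: Modified duration = 5.9141


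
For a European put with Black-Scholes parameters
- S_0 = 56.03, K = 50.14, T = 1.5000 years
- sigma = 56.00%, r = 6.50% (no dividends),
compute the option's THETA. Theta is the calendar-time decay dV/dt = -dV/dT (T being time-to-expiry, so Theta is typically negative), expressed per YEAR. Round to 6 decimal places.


d1 = 0.6470271296; d2 = -0.0388299984
phi(d1) = 0.3235956338; exp(-qT) = 1.0000000000; exp(-rT) = 0.9071023416
Theta = -S*exp(-qT)*phi(d1)*sigma/(2*sqrt(T)) + r*K*exp(-rT)*N(-d2) - q*S*exp(-qT)*N(-d1)
N(-d1) = 0.2588071926; N(-d2) = 0.5154870362; sqrt(T) = 1.2247448714
Term 1 = -56.0300 * 1.0000000000 * 0.3235956338 * 0.5600 / (2 * 1.2247448714) = -4.1451063482
Term 2 = 0.0650 * 50.1400 * 0.9071023416 * 0.5154870362 = 1.5239535226
Term 3 = 0 (no dividend yield, q = 0)
Theta = -4.1451063482 + (1.5239535226) + (0.0000000000) = -2.621153

Answer: Theta = -2.621153


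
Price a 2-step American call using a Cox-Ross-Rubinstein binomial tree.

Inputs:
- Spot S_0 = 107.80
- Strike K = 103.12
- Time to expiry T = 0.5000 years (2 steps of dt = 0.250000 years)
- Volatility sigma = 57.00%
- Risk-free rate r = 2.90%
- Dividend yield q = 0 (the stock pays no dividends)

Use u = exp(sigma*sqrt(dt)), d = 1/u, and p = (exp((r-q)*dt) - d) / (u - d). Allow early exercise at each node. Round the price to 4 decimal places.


Answer: Price = V(0,0) = 19.1097

Derivation:
dt = T/N = 0.250000
u = exp(sigma*sqrt(dt)) = 1.329762; d = 1/u = 0.752014
p = (exp((r-q)*dt) - d) / (u - d) = 0.441823
Discount per step: exp(-r*dt) = 0.992776
Stock lattice S(k, i) with i counting down-moves:
  k=0: S(0,0) = 107.8000
  k=1: S(1,0) = 143.3483; S(1,1) = 81.0671
  k=2: S(2,0) = 190.6192; S(2,1) = 107.8000; S(2,2) = 60.9636
Terminal payoffs V(N, i) = max(S_T - K, 0):
  V(2,0) = 87.499188; V(2,1) = 4.680000; V(2,2) = 0.000000
Backward induction: V(k, i) = exp(-r*dt) * [p * V(k+1, i) + (1-p) * V(k+1, i+1)]; then take max(V_cont, immediate exercise) for American.
  V(1,0) = exp(-r*dt) * [p*87.499188 + (1-p)*4.680000] = 40.973263; exercise = 40.228347; V(1,0) = max -> 40.973263
  V(1,1) = exp(-r*dt) * [p*4.680000 + (1-p)*0.000000] = 2.052793; exercise = 0.000000; V(1,1) = max -> 2.052793
  V(0,0) = exp(-r*dt) * [p*40.973263 + (1-p)*2.052793] = 19.109692; exercise = 4.680000; V(0,0) = max -> 19.109692


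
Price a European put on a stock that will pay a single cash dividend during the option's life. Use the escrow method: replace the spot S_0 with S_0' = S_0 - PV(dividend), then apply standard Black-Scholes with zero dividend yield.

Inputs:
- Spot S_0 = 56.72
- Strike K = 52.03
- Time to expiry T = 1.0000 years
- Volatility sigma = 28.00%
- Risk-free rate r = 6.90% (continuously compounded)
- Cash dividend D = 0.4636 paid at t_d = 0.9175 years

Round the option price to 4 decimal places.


PV(D) = D * exp(-r * t_d) = 0.4636 * 0.93865479 = 0.43516036
S_0' = S_0 - PV(D) = 56.7200 - 0.43516036 = 56.28483964
d1 = (ln(S_0'/K) + (r + sigma^2/2)*T) / (sigma*sqrt(T)) = 0.66715980
d2 = d1 - sigma*sqrt(T) = 0.38715980
exp(-rT) = 0.93332668
N(-d1) = 0.25233503; N(-d2) = 0.34931895
P = K * exp(-rT) * N(-d2) - S_0' * N(-d1) = 52.0300 * 0.93332668 * 0.34931895 - 56.28483964 * 0.25233503 = 2.7606

Answer: Price = 2.7606


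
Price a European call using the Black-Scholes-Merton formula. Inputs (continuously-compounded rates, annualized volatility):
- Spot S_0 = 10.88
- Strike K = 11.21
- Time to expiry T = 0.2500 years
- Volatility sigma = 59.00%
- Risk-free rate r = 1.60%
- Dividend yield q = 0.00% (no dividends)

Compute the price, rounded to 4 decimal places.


d1 = (ln(S/K) + (r - q + 0.5*sigma^2) * T) / (sigma * sqrt(T)) = 0.05977120
d2 = d1 - sigma * sqrt(T) = -0.23522880
exp(-rT) = 0.99600799; exp(-qT) = 1.00000000
C = S_0 * exp(-qT) * N(d1) - K * exp(-rT) * N(d2)
N(d1) = 0.52383107; N(d2) = 0.40701558
C = 10.8800 * 1.00000000 * 0.52383107 - 11.2100 * 0.99600799 * 0.40701558 = 1.1549

Answer: Price = 1.1549


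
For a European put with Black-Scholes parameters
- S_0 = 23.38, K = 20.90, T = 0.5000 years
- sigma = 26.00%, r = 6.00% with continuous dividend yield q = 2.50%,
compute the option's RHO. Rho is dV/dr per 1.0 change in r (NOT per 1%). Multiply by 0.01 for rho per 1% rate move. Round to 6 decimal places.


d1 = 0.7970279028; d2 = 0.6131801397
phi(d1) = 0.2903798829; exp(-qT) = 0.9875778005; exp(-rT) = 0.9704455335
N(-d2) = 0.2698786176
Rho = -K*T*exp(-rT)*N(-d2) = -20.9000 * 0.5000 * 0.9704455335 * 0.2698786176 = -2.736881

Answer: Rho = -2.736881


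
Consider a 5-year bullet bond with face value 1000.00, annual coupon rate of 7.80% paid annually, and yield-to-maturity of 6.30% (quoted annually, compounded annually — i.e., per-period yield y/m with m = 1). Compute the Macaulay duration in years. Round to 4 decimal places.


Answer: Macaulay duration = 4.3492 years

Derivation:
Coupon per period c = face * coupon_rate / m = 78.000000
Periods per year m = 1; per-period yield y/m = 0.063000
Number of cashflows N = 5
Cashflows (t years, CF_t, discount factor 1/(1+y/m)^(m*t), PV):
  t = 1.0000: CF_t = 78.000000, DF = 0.940734, PV = 73.377234
  t = 2.0000: CF_t = 78.000000, DF = 0.884980, PV = 69.028442
  t = 3.0000: CF_t = 78.000000, DF = 0.832531, PV = 64.937387
  t = 4.0000: CF_t = 78.000000, DF = 0.783190, PV = 61.088793
  t = 5.0000: CF_t = 1078.000000, DF = 0.736773, PV = 794.241249
Price P = sum_t PV_t = 1062.673105
Macaulay numerator sum_t t * PV_t:
  t * PV_t at t = 1.0000: 73.377234
  t * PV_t at t = 2.0000: 138.056885
  t * PV_t at t = 3.0000: 194.812161
  t * PV_t at t = 4.0000: 244.355172
  t * PV_t at t = 5.0000: 3971.206243
Macaulay duration D = (sum_t t * PV_t) / P = 4621.807695 / 1062.673105 = 4.349228


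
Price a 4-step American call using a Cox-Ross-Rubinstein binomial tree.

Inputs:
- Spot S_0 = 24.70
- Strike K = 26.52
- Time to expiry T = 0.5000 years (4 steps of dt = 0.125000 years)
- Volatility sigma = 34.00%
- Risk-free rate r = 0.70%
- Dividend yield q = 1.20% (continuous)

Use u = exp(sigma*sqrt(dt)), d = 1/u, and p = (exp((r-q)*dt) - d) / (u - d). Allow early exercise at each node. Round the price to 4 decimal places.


Answer: Price = V(0,0) = 1.7024

Derivation:
dt = T/N = 0.125000
u = exp(sigma*sqrt(dt)) = 1.127732; d = 1/u = 0.886736
p = (exp((r-q)*dt) - d) / (u - d) = 0.467392
Discount per step: exp(-r*dt) = 0.999125
Stock lattice S(k, i) with i counting down-moves:
  k=0: S(0,0) = 24.7000
  k=1: S(1,0) = 27.8550; S(1,1) = 21.9024
  k=2: S(2,0) = 31.4129; S(2,1) = 24.7000; S(2,2) = 19.4216
  k=3: S(3,0) = 35.4254; S(3,1) = 27.8550; S(3,2) = 21.9024; S(3,3) = 17.2218
  k=4: S(4,0) = 39.9503; S(4,1) = 31.4129; S(4,2) = 24.7000; S(4,3) = 19.4216; S(4,4) = 15.2712
Terminal payoffs V(N, i) = max(S_T - K, 0):
  V(4,0) = 13.430287; V(4,1) = 4.892929; V(4,2) = 0.000000; V(4,3) = 0.000000; V(4,4) = 0.000000
Backward induction: V(k, i) = exp(-r*dt) * [p * V(k+1, i) + (1-p) * V(k+1, i+1)]; then take max(V_cont, immediate exercise) for American.
  V(3,0) = exp(-r*dt) * [p*13.430287 + (1-p)*4.892929] = 8.875448; exercise = 8.905351; V(3,0) = max -> 8.905351
  V(3,1) = exp(-r*dt) * [p*4.892929 + (1-p)*0.000000] = 2.284913; exercise = 1.334970; V(3,1) = max -> 2.284913
  V(3,2) = exp(-r*dt) * [p*0.000000 + (1-p)*0.000000] = 0.000000; exercise = 0.000000; V(3,2) = max -> 0.000000
  V(3,3) = exp(-r*dt) * [p*0.000000 + (1-p)*0.000000] = 0.000000; exercise = 0.000000; V(3,3) = max -> 0.000000
  V(2,0) = exp(-r*dt) * [p*8.905351 + (1-p)*2.284913] = 5.374545; exercise = 4.892929; V(2,0) = max -> 5.374545
  V(2,1) = exp(-r*dt) * [p*2.284913 + (1-p)*0.000000] = 1.067015; exercise = 0.000000; V(2,1) = max -> 1.067015
  V(2,2) = exp(-r*dt) * [p*0.000000 + (1-p)*0.000000] = 0.000000; exercise = 0.000000; V(2,2) = max -> 0.000000
  V(1,0) = exp(-r*dt) * [p*5.374545 + (1-p)*1.067015] = 3.077624; exercise = 1.334970; V(1,0) = max -> 3.077624
  V(1,1) = exp(-r*dt) * [p*1.067015 + (1-p)*0.000000] = 0.498278; exercise = 0.000000; V(1,1) = max -> 0.498278
  V(0,0) = exp(-r*dt) * [p*3.077624 + (1-p)*0.498278] = 1.702352; exercise = 0.000000; V(0,0) = max -> 1.702352


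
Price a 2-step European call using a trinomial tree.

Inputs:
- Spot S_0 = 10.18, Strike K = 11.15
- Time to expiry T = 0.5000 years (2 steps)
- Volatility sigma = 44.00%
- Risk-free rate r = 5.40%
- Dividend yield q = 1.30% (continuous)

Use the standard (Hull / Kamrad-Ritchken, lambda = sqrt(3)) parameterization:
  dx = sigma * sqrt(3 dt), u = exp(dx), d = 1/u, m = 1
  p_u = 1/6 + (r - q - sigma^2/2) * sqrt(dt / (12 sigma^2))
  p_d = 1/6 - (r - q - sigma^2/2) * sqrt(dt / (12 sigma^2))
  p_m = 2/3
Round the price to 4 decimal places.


Answer: Price = V(0,0) = 0.9508

Derivation:
dt = T/N = 0.250000; dx = sigma*sqrt(3*dt) = 0.381051
u = exp(dx) = 1.463823; d = 1/u = 0.683143
p_u = 0.148362, p_m = 0.666667, p_d = 0.184971
Discount per step: exp(-r*dt) = 0.986591
Stock lattice S(k, j) with j the centered position index:
  k=0: S(0,+0) = 10.1800
  k=1: S(1,-1) = 6.9544; S(1,+0) = 10.1800; S(1,+1) = 14.9017
  k=2: S(2,-2) = 4.7508; S(2,-1) = 6.9544; S(2,+0) = 10.1800; S(2,+1) = 14.9017; S(2,+2) = 21.8135
Terminal payoffs V(N, j) = max(S_T - K, 0):
  V(2,-2) = 0.000000; V(2,-1) = 0.000000; V(2,+0) = 0.000000; V(2,+1) = 3.751713; V(2,+2) = 10.663463
Backward induction: V(k, j) = exp(-r*dt) * [p_u * V(k+1, j+1) + p_m * V(k+1, j) + p_d * V(k+1, j-1)]
  V(1,-1) = exp(-r*dt) * [p_u*0.000000 + p_m*0.000000 + p_d*0.000000] = 0.000000
  V(1,+0) = exp(-r*dt) * [p_u*3.751713 + p_m*0.000000 + p_d*0.000000] = 0.549148
  V(1,+1) = exp(-r*dt) * [p_u*10.663463 + p_m*3.751713 + p_d*0.000000] = 4.028443
  V(0,+0) = exp(-r*dt) * [p_u*4.028443 + p_m*0.549148 + p_d*0.000000] = 0.950843


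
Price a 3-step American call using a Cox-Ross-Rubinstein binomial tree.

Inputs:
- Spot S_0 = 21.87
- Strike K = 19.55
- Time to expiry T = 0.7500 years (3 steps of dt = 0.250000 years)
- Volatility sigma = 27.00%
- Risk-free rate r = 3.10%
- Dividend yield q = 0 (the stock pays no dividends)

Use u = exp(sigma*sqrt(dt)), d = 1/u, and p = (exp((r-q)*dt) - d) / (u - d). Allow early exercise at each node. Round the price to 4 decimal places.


dt = T/N = 0.250000
u = exp(sigma*sqrt(dt)) = 1.144537; d = 1/u = 0.873716
p = (exp((r-q)*dt) - d) / (u - d) = 0.495029
Discount per step: exp(-r*dt) = 0.992280
Stock lattice S(k, i) with i counting down-moves:
  k=0: S(0,0) = 21.8700
  k=1: S(1,0) = 25.0310; S(1,1) = 19.1082
  k=2: S(2,0) = 28.6489; S(2,1) = 21.8700; S(2,2) = 16.6951
  k=3: S(3,0) = 32.7897; S(3,1) = 25.0310; S(3,2) = 19.1082; S(3,3) = 14.5868
Terminal payoffs V(N, i) = max(S_T - K, 0):
  V(3,0) = 13.239746; V(3,1) = 5.481019; V(3,2) = 0.000000; V(3,3) = 0.000000
Backward induction: V(k, i) = exp(-r*dt) * [p * V(k+1, i) + (1-p) * V(k+1, i+1)]; then take max(V_cont, immediate exercise) for American.
  V(2,0) = exp(-r*dt) * [p*13.239746 + (1-p)*5.481019] = 9.249849; exercise = 9.098923; V(2,0) = max -> 9.249849
  V(2,1) = exp(-r*dt) * [p*5.481019 + (1-p)*0.000000] = 2.692317; exercise = 2.320000; V(2,1) = max -> 2.692317
  V(2,2) = exp(-r*dt) * [p*0.000000 + (1-p)*0.000000] = 0.000000; exercise = 0.000000; V(2,2) = max -> 0.000000
  V(1,0) = exp(-r*dt) * [p*9.249849 + (1-p)*2.692317] = 5.892641; exercise = 5.481019; V(1,0) = max -> 5.892641
  V(1,1) = exp(-r*dt) * [p*2.692317 + (1-p)*0.000000] = 1.322486; exercise = 0.000000; V(1,1) = max -> 1.322486
  V(0,0) = exp(-r*dt) * [p*5.892641 + (1-p)*1.322486] = 3.557170; exercise = 2.320000; V(0,0) = max -> 3.557170

Answer: Price = V(0,0) = 3.5572


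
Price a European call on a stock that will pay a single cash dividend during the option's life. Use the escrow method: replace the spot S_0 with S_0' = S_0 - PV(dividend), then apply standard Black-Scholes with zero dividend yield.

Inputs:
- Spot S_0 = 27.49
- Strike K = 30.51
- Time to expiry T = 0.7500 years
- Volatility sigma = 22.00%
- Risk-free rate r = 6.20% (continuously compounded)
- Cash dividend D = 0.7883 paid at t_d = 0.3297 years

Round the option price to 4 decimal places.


PV(D) = D * exp(-r * t_d) = 0.7883 * 0.97976611 = 0.77234962
S_0' = S_0 - PV(D) = 27.4900 - 0.77234962 = 26.71765038
d1 = (ln(S_0'/K) + (r + sigma^2/2)*T) / (sigma*sqrt(T)) = -0.35732780
d2 = d1 - sigma*sqrt(T) = -0.54785339
exp(-rT) = 0.95456456
N(d1) = 0.36042321; N(d2) = 0.29189629
C = S_0' * N(d1) - K * exp(-rT) * N(d2) = 26.71765038 * 0.36042321 - 30.5100 * 0.95456456 * 0.29189629 = 1.1285

Answer: Price = 1.1285


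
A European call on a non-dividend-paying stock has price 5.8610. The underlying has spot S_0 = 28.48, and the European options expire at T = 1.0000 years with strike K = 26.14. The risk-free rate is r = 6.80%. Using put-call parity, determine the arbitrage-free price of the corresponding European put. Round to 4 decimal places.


Answer: Put price = 1.8026

Derivation:
Put-call parity: C - P = S_0 * exp(-qT) - K * exp(-rT).
S_0 * exp(-qT) = 28.4800 * 1.00000000 = 28.48000000
K * exp(-rT) = 26.1400 * 0.93426047 = 24.42156878
P = C - S*exp(-qT) + K*exp(-rT)
P = 5.8610 - 28.48000000 + 24.42156878 = 1.8026


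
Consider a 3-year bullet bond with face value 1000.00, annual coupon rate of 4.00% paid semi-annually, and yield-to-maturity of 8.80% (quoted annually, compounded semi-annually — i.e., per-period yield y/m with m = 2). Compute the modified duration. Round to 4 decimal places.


Answer: Modified duration = 2.7250

Derivation:
Coupon per period c = face * coupon_rate / m = 20.000000
Periods per year m = 2; per-period yield y/m = 0.044000
Number of cashflows N = 6
Cashflows (t years, CF_t, discount factor 1/(1+y/m)^(m*t), PV):
  t = 0.5000: CF_t = 20.000000, DF = 0.957854, PV = 19.157088
  t = 1.0000: CF_t = 20.000000, DF = 0.917485, PV = 18.349701
  t = 1.5000: CF_t = 20.000000, DF = 0.878817, PV = 17.576342
  t = 2.0000: CF_t = 20.000000, DF = 0.841779, PV = 16.835577
  t = 2.5000: CF_t = 20.000000, DF = 0.806302, PV = 16.126031
  t = 3.0000: CF_t = 1020.000000, DF = 0.772320, PV = 787.765904
Price P = sum_t PV_t = 875.810644
First compute Macaulay numerator sum_t t * PV_t:
  t * PV_t at t = 0.5000: 9.578544
  t * PV_t at t = 1.0000: 18.349701
  t * PV_t at t = 1.5000: 26.364513
  t * PV_t at t = 2.0000: 33.671154
  t * PV_t at t = 2.5000: 40.315079
  t * PV_t at t = 3.0000: 2363.297712
Macaulay duration D = 2491.576703 / 875.810644 = 2.844881
Modified duration = D / (1 + y/m) = 2.844881 / (1 + 0.044000) = 2.724981


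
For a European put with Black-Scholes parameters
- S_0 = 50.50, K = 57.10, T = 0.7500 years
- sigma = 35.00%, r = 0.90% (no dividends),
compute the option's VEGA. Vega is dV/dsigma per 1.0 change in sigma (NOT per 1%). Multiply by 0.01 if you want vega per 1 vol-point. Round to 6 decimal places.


d1 = -0.2314128103; d2 = -0.5345217017
phi(d1) = 0.3884019672; exp(-qT) = 1.0000000000; exp(-rT) = 0.9932727301
Vega = S * exp(-qT) * phi(d1) * sqrt(T) = 50.5000 * 1.0000000000 * 0.3884019672 * 0.8660254038 = 16.986482

Answer: Vega = 16.986482


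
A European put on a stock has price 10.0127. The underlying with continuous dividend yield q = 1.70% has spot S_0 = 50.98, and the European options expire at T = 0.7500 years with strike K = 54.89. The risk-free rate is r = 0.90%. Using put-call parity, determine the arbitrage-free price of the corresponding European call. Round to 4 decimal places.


Put-call parity: C - P = S_0 * exp(-qT) - K * exp(-rT).
S_0 * exp(-qT) = 50.9800 * 0.98733094 = 50.33413116
K * exp(-rT) = 54.8900 * 0.99327273 = 54.52074015
C = P + S*exp(-qT) - K*exp(-rT)
C = 10.0127 + 50.33413116 - 54.52074015 = 5.8261

Answer: Call price = 5.8261


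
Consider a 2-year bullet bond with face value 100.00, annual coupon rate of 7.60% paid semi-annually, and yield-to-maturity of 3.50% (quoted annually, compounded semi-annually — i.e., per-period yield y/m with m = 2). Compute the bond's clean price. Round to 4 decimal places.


Answer: Price = 107.8534

Derivation:
Coupon per period c = face * coupon_rate / m = 3.800000
Periods per year m = 2; per-period yield y/m = 0.017500
Number of cashflows N = 4
Cashflows (t years, CF_t, discount factor 1/(1+y/m)^(m*t), PV):
  t = 0.5000: CF_t = 3.800000, DF = 0.982801, PV = 3.734644
  t = 1.0000: CF_t = 3.800000, DF = 0.965898, PV = 3.670412
  t = 1.5000: CF_t = 3.800000, DF = 0.949285, PV = 3.607284
  t = 2.0000: CF_t = 103.800000, DF = 0.932959, PV = 96.841093
Price P = sum_t PV_t = 107.853432


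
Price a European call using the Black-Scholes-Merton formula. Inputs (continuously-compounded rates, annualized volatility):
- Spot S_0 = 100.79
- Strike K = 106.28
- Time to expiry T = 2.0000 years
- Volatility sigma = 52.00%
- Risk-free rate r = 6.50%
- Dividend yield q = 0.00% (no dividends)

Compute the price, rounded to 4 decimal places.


Answer: Price = 31.7242

Derivation:
d1 = (ln(S/K) + (r - q + 0.5*sigma^2) * T) / (sigma * sqrt(T)) = 0.47235008
d2 = d1 - sigma * sqrt(T) = -0.26304097
exp(-rT) = 0.87809543; exp(-qT) = 1.00000000
C = S_0 * exp(-qT) * N(d1) - K * exp(-rT) * N(d2)
N(d1) = 0.68166154; N(d2) = 0.39625950
C = 100.7900 * 1.00000000 * 0.68166154 - 106.2800 * 0.87809543 * 0.39625950 = 31.7242


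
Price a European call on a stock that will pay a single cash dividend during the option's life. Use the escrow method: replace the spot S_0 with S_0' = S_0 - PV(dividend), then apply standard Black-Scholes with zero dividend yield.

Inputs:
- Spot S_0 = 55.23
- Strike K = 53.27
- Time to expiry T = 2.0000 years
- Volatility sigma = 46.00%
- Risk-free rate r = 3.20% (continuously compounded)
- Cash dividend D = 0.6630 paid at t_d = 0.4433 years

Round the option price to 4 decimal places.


PV(D) = D * exp(-r * t_d) = 0.6630 * 0.98591454 = 0.65366134
S_0' = S_0 - PV(D) = 55.2300 - 0.65366134 = 54.57633866
d1 = (ln(S_0'/K) + (r + sigma^2/2)*T) / (sigma*sqrt(T)) = 0.46089083
d2 = d1 - sigma*sqrt(T) = -0.18964741
exp(-rT) = 0.93800500
N(d1) = 0.67756154; N(d2) = 0.42479272
C = S_0' * N(d1) - K * exp(-rT) * N(d2) = 54.57633866 * 0.67756154 - 53.2700 * 0.93800500 * 0.42479272 = 15.7530

Answer: Price = 15.7530


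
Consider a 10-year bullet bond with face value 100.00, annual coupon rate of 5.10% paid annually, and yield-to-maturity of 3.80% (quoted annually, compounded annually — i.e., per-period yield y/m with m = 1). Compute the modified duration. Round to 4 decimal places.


Coupon per period c = face * coupon_rate / m = 5.100000
Periods per year m = 1; per-period yield y/m = 0.038000
Number of cashflows N = 10
Cashflows (t years, CF_t, discount factor 1/(1+y/m)^(m*t), PV):
  t = 1.0000: CF_t = 5.100000, DF = 0.963391, PV = 4.913295
  t = 2.0000: CF_t = 5.100000, DF = 0.928122, PV = 4.733425
  t = 3.0000: CF_t = 5.100000, DF = 0.894145, PV = 4.560139
  t = 4.0000: CF_t = 5.100000, DF = 0.861411, PV = 4.393198
  t = 5.0000: CF_t = 5.100000, DF = 0.829876, PV = 4.232368
  t = 6.0000: CF_t = 5.100000, DF = 0.799495, PV = 4.077426
  t = 7.0000: CF_t = 5.100000, DF = 0.770227, PV = 3.928156
  t = 8.0000: CF_t = 5.100000, DF = 0.742030, PV = 3.784350
  t = 9.0000: CF_t = 5.100000, DF = 0.714865, PV = 3.645810
  t = 10.0000: CF_t = 105.100000, DF = 0.688694, PV = 72.381767
Price P = sum_t PV_t = 110.649933
First compute Macaulay numerator sum_t t * PV_t:
  t * PV_t at t = 1.0000: 4.913295
  t * PV_t at t = 2.0000: 9.466849
  t * PV_t at t = 3.0000: 13.680418
  t * PV_t at t = 4.0000: 17.572791
  t * PV_t at t = 5.0000: 21.161839
  t * PV_t at t = 6.0000: 24.464554
  t * PV_t at t = 7.0000: 27.497090
  t * PV_t at t = 8.0000: 30.274804
  t * PV_t at t = 9.0000: 32.812287
  t * PV_t at t = 10.0000: 723.817670
Macaulay duration D = 905.661598 / 110.649933 = 8.184927
Modified duration = D / (1 + y/m) = 8.184927 / (1 + 0.038000) = 7.885286

Answer: Modified duration = 7.8853


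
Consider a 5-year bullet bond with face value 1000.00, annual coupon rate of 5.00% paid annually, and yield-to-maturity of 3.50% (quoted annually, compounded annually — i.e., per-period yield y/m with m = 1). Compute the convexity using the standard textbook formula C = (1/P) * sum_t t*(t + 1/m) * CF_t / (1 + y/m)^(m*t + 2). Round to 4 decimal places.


Answer: Convexity = 24.7526

Derivation:
Coupon per period c = face * coupon_rate / m = 50.000000
Periods per year m = 1; per-period yield y/m = 0.035000
Number of cashflows N = 5
Cashflows (t years, CF_t, discount factor 1/(1+y/m)^(m*t), PV):
  t = 1.0000: CF_t = 50.000000, DF = 0.966184, PV = 48.309179
  t = 2.0000: CF_t = 50.000000, DF = 0.933511, PV = 46.675535
  t = 3.0000: CF_t = 50.000000, DF = 0.901943, PV = 45.097135
  t = 4.0000: CF_t = 50.000000, DF = 0.871442, PV = 43.572111
  t = 5.0000: CF_t = 1050.000000, DF = 0.841973, PV = 884.071825
Price P = sum_t PV_t = 1067.725786
Convexity numerator sum_t t*(t + 1/m) * CF_t / (1+y/m)^(m*t + 2):
  t = 1.0000: term = 90.194271
  t = 2.0000: term = 261.432668
  t = 3.0000: term = 505.183900
  t = 4.0000: term = 813.500644
  t = 5.0000: term = 24758.715262
Convexity = (1/P) * sum = 26429.026745 / 1067.725786 = 24.752635


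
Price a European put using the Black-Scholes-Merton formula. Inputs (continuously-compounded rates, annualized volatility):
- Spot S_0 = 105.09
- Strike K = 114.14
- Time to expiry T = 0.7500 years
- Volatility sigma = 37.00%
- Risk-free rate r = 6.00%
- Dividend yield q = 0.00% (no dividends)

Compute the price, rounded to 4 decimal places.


Answer: Price = 15.7398

Derivation:
d1 = (ln(S/K) + (r - q + 0.5*sigma^2) * T) / (sigma * sqrt(T)) = 0.04284520
d2 = d1 - sigma * sqrt(T) = -0.27758420
exp(-rT) = 0.95599748; exp(-qT) = 1.00000000
P = K * exp(-rT) * N(-d2) - S_0 * exp(-qT) * N(-d1)
N(-d1) = 0.48291247; N(-d2) = 0.60933422
P = 114.1400 * 0.95599748 * 0.60933422 - 105.0900 * 1.00000000 * 0.48291247 = 15.7398


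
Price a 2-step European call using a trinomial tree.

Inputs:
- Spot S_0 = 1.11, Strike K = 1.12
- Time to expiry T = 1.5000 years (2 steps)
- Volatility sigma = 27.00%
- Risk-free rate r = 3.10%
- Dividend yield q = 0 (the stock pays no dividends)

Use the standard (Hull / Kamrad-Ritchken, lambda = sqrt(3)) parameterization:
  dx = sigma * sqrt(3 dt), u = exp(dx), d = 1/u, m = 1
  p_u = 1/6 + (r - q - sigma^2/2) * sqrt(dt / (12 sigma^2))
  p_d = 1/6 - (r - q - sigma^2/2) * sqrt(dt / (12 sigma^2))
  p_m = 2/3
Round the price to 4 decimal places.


Answer: Price = V(0,0) = 0.1462

Derivation:
dt = T/N = 0.750000; dx = sigma*sqrt(3*dt) = 0.405000
u = exp(dx) = 1.499303; d = 1/u = 0.666977
p_u = 0.161620, p_m = 0.666667, p_d = 0.171713
Discount per step: exp(-r*dt) = 0.977018
Stock lattice S(k, j) with j the centered position index:
  k=0: S(0,+0) = 1.1100
  k=1: S(1,-1) = 0.7403; S(1,+0) = 1.1100; S(1,+1) = 1.6642
  k=2: S(2,-2) = 0.4938; S(2,-1) = 0.7403; S(2,+0) = 1.1100; S(2,+1) = 1.6642; S(2,+2) = 2.4952
Terminal payoffs V(N, j) = max(S_T - K, 0):
  V(2,-2) = 0.000000; V(2,-1) = 0.000000; V(2,+0) = 0.000000; V(2,+1) = 0.544226; V(2,+2) = 1.375178
Backward induction: V(k, j) = exp(-r*dt) * [p_u * V(k+1, j+1) + p_m * V(k+1, j) + p_d * V(k+1, j-1)]
  V(1,-1) = exp(-r*dt) * [p_u*0.000000 + p_m*0.000000 + p_d*0.000000] = 0.000000
  V(1,+0) = exp(-r*dt) * [p_u*0.544226 + p_m*0.000000 + p_d*0.000000] = 0.085937
  V(1,+1) = exp(-r*dt) * [p_u*1.375178 + p_m*0.544226 + p_d*0.000000] = 0.571628
  V(0,+0) = exp(-r*dt) * [p_u*0.571628 + p_m*0.085937 + p_d*0.000000] = 0.146238


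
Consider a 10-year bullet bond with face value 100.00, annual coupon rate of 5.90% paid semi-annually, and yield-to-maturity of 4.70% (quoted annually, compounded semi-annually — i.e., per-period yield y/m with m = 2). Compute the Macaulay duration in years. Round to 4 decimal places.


Answer: Macaulay duration = 7.8124 years

Derivation:
Coupon per period c = face * coupon_rate / m = 2.950000
Periods per year m = 2; per-period yield y/m = 0.023500
Number of cashflows N = 20
Cashflows (t years, CF_t, discount factor 1/(1+y/m)^(m*t), PV):
  t = 0.5000: CF_t = 2.950000, DF = 0.977040, PV = 2.882267
  t = 1.0000: CF_t = 2.950000, DF = 0.954606, PV = 2.816089
  t = 1.5000: CF_t = 2.950000, DF = 0.932688, PV = 2.751430
  t = 2.0000: CF_t = 2.950000, DF = 0.911273, PV = 2.688256
  t = 2.5000: CF_t = 2.950000, DF = 0.890350, PV = 2.626533
  t = 3.0000: CF_t = 2.950000, DF = 0.869907, PV = 2.566226
  t = 3.5000: CF_t = 2.950000, DF = 0.849934, PV = 2.507305
  t = 4.0000: CF_t = 2.950000, DF = 0.830419, PV = 2.449736
  t = 4.5000: CF_t = 2.950000, DF = 0.811352, PV = 2.393489
  t = 5.0000: CF_t = 2.950000, DF = 0.792723, PV = 2.338533
  t = 5.5000: CF_t = 2.950000, DF = 0.774522, PV = 2.284840
  t = 6.0000: CF_t = 2.950000, DF = 0.756739, PV = 2.232379
  t = 6.5000: CF_t = 2.950000, DF = 0.739363, PV = 2.181122
  t = 7.0000: CF_t = 2.950000, DF = 0.722387, PV = 2.131043
  t = 7.5000: CF_t = 2.950000, DF = 0.705801, PV = 2.082113
  t = 8.0000: CF_t = 2.950000, DF = 0.689596, PV = 2.034307
  t = 8.5000: CF_t = 2.950000, DF = 0.673762, PV = 1.987598
  t = 9.0000: CF_t = 2.950000, DF = 0.658292, PV = 1.941962
  t = 9.5000: CF_t = 2.950000, DF = 0.643178, PV = 1.897374
  t = 10.0000: CF_t = 102.950000, DF = 0.628410, PV = 64.694805
Price P = sum_t PV_t = 109.487405
Macaulay numerator sum_t t * PV_t:
  t * PV_t at t = 0.5000: 1.441133
  t * PV_t at t = 1.0000: 2.816089
  t * PV_t at t = 1.5000: 4.127145
  t * PV_t at t = 2.0000: 5.376512
  t * PV_t at t = 2.5000: 6.566331
  t * PV_t at t = 3.0000: 7.698679
  t * PV_t at t = 3.5000: 8.775566
  t * PV_t at t = 4.0000: 9.798943
  t * PV_t at t = 4.5000: 10.770699
  t * PV_t at t = 5.0000: 11.692666
  t * PV_t at t = 5.5000: 12.566617
  t * PV_t at t = 6.0000: 13.394272
  t * PV_t at t = 6.5000: 14.177295
  t * PV_t at t = 7.0000: 14.917299
  t * PV_t at t = 7.5000: 15.615848
  t * PV_t at t = 8.0000: 16.274455
  t * PV_t at t = 8.5000: 16.894586
  t * PV_t at t = 9.0000: 17.477660
  t * PV_t at t = 9.5000: 18.025052
  t * PV_t at t = 10.0000: 646.948054
Macaulay duration D = (sum_t t * PV_t) / P = 855.354901 / 109.487405 = 7.812359


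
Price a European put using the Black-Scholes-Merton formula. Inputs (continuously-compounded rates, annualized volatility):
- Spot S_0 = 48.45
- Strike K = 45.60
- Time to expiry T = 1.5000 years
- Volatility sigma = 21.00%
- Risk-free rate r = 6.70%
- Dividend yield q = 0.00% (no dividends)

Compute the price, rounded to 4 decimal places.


Answer: Price = 1.8487

Derivation:
d1 = (ln(S/K) + (r - q + 0.5*sigma^2) * T) / (sigma * sqrt(T)) = 0.75506346
d2 = d1 - sigma * sqrt(T) = 0.49786704
exp(-rT) = 0.90438511; exp(-qT) = 1.00000000
P = K * exp(-rT) * N(-d2) - S_0 * exp(-qT) * N(-d1)
N(-d1) = 0.22510545; N(-d2) = 0.30928888
P = 45.6000 * 0.90438511 * 0.30928888 - 48.4500 * 1.00000000 * 0.22510545 = 1.8487


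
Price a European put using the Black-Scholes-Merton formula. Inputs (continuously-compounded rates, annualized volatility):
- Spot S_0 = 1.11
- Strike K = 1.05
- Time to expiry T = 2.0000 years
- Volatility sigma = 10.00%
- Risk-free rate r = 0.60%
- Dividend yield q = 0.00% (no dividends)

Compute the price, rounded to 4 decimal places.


d1 = (ln(S/K) + (r - q + 0.5*sigma^2) * T) / (sigma * sqrt(T)) = 0.54850168
d2 = d1 - sigma * sqrt(T) = 0.40708032
exp(-rT) = 0.98807171; exp(-qT) = 1.00000000
P = K * exp(-rT) * N(-d2) - S_0 * exp(-qT) * N(-d1)
N(-d1) = 0.29167374; N(-d2) = 0.34197450
P = 1.0500 * 0.98807171 * 0.34197450 - 1.1100 * 1.00000000 * 0.29167374 = 0.0310

Answer: Price = 0.0310


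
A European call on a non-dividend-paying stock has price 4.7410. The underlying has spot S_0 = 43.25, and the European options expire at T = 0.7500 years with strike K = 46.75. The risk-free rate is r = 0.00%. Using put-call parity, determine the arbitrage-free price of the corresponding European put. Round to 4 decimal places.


Put-call parity: C - P = S_0 * exp(-qT) - K * exp(-rT).
S_0 * exp(-qT) = 43.2500 * 1.00000000 = 43.25000000
K * exp(-rT) = 46.7500 * 1.00000000 = 46.75000000
P = C - S*exp(-qT) + K*exp(-rT)
P = 4.7410 - 43.25000000 + 46.75000000 = 8.2410

Answer: Put price = 8.2410


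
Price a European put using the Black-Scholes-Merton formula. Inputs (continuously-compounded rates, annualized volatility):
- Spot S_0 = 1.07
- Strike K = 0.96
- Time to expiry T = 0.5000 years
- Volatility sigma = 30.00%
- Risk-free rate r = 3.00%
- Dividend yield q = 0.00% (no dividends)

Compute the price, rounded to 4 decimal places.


d1 = (ln(S/K) + (r - q + 0.5*sigma^2) * T) / (sigma * sqrt(T)) = 0.68815935
d2 = d1 - sigma * sqrt(T) = 0.47602732
exp(-rT) = 0.98511194; exp(-qT) = 1.00000000
P = K * exp(-rT) * N(-d2) - S_0 * exp(-qT) * N(-d1)
N(-d1) = 0.24567622; N(-d2) = 0.31702746
P = 0.9600 * 0.98511194 * 0.31702746 - 1.0700 * 1.00000000 * 0.24567622 = 0.0369

Answer: Price = 0.0369


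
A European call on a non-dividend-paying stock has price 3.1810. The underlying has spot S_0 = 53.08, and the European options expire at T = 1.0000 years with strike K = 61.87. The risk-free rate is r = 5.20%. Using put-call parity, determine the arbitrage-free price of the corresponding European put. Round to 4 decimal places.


Put-call parity: C - P = S_0 * exp(-qT) - K * exp(-rT).
S_0 * exp(-qT) = 53.0800 * 1.00000000 = 53.08000000
K * exp(-rT) = 61.8700 * 0.94932887 = 58.73497699
P = C - S*exp(-qT) + K*exp(-rT)
P = 3.1810 - 53.08000000 + 58.73497699 = 8.8360

Answer: Put price = 8.8360


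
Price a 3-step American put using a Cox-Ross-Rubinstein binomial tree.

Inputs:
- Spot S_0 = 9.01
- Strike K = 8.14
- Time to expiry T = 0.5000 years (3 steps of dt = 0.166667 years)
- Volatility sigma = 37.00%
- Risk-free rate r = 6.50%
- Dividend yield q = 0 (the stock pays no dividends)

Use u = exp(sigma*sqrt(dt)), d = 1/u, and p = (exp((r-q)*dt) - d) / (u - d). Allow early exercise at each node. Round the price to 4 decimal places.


Answer: Price = V(0,0) = 0.4599

Derivation:
dt = T/N = 0.166667
u = exp(sigma*sqrt(dt)) = 1.163057; d = 1/u = 0.859803
p = (exp((r-q)*dt) - d) / (u - d) = 0.498227
Discount per step: exp(-r*dt) = 0.989225
Stock lattice S(k, i) with i counting down-moves:
  k=0: S(0,0) = 9.0100
  k=1: S(1,0) = 10.4791; S(1,1) = 7.7468
  k=2: S(2,0) = 12.1878; S(2,1) = 9.0100; S(2,2) = 6.6607
  k=3: S(3,0) = 14.1752; S(3,1) = 10.4791; S(3,2) = 7.7468; S(3,3) = 5.7269
Terminal payoffs V(N, i) = max(K - S_T, 0):
  V(3,0) = 0.000000; V(3,1) = 0.000000; V(3,2) = 0.393174; V(3,3) = 2.413071
Backward induction: V(k, i) = exp(-r*dt) * [p * V(k+1, i) + (1-p) * V(k+1, i+1)]; then take max(V_cont, immediate exercise) for American.
  V(2,0) = exp(-r*dt) * [p*0.000000 + (1-p)*0.000000] = 0.000000; exercise = 0.000000; V(2,0) = max -> 0.000000
  V(2,1) = exp(-r*dt) * [p*0.000000 + (1-p)*0.393174] = 0.195159; exercise = 0.000000; V(2,1) = max -> 0.195159
  V(2,2) = exp(-r*dt) * [p*0.393174 + (1-p)*2.413071] = 1.391548; exercise = 1.479255; V(2,2) = max -> 1.479255
  V(1,0) = exp(-r*dt) * [p*0.000000 + (1-p)*0.195159] = 0.096870; exercise = 0.000000; V(1,0) = max -> 0.096870
  V(1,1) = exp(-r*dt) * [p*0.195159 + (1-p)*1.479255] = 0.830439; exercise = 0.393174; V(1,1) = max -> 0.830439
  V(0,0) = exp(-r*dt) * [p*0.096870 + (1-p)*0.830439] = 0.459946; exercise = 0.000000; V(0,0) = max -> 0.459946


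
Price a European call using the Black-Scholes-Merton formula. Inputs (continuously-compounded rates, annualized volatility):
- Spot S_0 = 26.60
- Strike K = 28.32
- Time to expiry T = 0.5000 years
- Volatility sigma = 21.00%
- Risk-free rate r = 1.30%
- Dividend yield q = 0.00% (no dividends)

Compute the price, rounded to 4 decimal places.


Answer: Price = 0.9658

Derivation:
d1 = (ln(S/K) + (r - q + 0.5*sigma^2) * T) / (sigma * sqrt(T)) = -0.30393505
d2 = d1 - sigma * sqrt(T) = -0.45242748
exp(-rT) = 0.99352108; exp(-qT) = 1.00000000
C = S_0 * exp(-qT) * N(d1) - K * exp(-rT) * N(d2)
N(d1) = 0.38058869; N(d2) = 0.32548053
C = 26.6000 * 1.00000000 * 0.38058869 - 28.3200 * 0.99352108 * 0.32548053 = 0.9658


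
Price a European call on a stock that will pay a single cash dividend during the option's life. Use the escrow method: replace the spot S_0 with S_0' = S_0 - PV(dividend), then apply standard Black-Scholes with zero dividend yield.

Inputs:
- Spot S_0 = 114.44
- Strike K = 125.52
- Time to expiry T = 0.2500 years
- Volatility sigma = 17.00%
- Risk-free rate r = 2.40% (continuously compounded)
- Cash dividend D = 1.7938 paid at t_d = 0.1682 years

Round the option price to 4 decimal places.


Answer: Price = 0.5630

Derivation:
PV(D) = D * exp(-r * t_d) = 1.7938 * 0.99597134 = 1.78657338
S_0' = S_0 - PV(D) = 114.4400 - 1.78657338 = 112.65342662
d1 = (ln(S_0'/K) + (r + sigma^2/2)*T) / (sigma*sqrt(T)) = -1.15925322
d2 = d1 - sigma*sqrt(T) = -1.24425322
exp(-rT) = 0.99401796
N(d1) = 0.12317649; N(d2) = 0.10670319
C = S_0' * N(d1) - K * exp(-rT) * N(d2) = 112.65342662 * 0.12317649 - 125.5200 * 0.99401796 * 0.10670319 = 0.5630


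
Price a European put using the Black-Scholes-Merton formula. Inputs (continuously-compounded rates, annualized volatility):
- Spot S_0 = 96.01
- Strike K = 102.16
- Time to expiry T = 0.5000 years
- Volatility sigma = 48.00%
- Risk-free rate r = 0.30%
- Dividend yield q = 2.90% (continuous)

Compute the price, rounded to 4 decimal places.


Answer: Price = 17.2582

Derivation:
d1 = (ln(S/K) + (r - q + 0.5*sigma^2) * T) / (sigma * sqrt(T)) = -0.05152410
d2 = d1 - sigma * sqrt(T) = -0.39093535
exp(-rT) = 0.99850112; exp(-qT) = 0.98560462
P = K * exp(-rT) * N(-d2) - S_0 * exp(-qT) * N(-d1)
N(-d1) = 0.52054605; N(-d2) = 0.65207749
P = 102.1600 * 0.99850112 * 0.65207749 - 96.0100 * 0.98560462 * 0.52054605 = 17.2582


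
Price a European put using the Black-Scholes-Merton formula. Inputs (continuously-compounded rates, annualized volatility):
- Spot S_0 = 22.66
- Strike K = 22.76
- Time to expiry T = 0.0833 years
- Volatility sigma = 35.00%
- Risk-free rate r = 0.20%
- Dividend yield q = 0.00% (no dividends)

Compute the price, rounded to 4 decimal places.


Answer: Price = 0.9636

Derivation:
d1 = (ln(S/K) + (r - q + 0.5*sigma^2) * T) / (sigma * sqrt(T)) = 0.00856667
d2 = d1 - sigma * sqrt(T) = -0.09244942
exp(-rT) = 0.99983341; exp(-qT) = 1.00000000
P = K * exp(-rT) * N(-d2) - S_0 * exp(-qT) * N(-d1)
N(-d1) = 0.49658244; N(-d2) = 0.53682951
P = 22.7600 * 0.99983341 * 0.53682951 - 22.6600 * 1.00000000 * 0.49658244 = 0.9636


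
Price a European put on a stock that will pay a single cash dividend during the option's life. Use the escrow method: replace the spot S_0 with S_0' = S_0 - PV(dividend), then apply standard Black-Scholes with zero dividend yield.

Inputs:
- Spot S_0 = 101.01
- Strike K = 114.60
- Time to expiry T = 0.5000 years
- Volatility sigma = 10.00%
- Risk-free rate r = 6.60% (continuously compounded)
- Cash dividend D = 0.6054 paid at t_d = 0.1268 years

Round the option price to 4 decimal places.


PV(D) = D * exp(-r * t_d) = 0.6054 * 0.99166612 = 0.60035467
S_0' = S_0 - PV(D) = 101.0100 - 0.60035467 = 100.40964533
d1 = (ln(S_0'/K) + (r + sigma^2/2)*T) / (sigma*sqrt(T)) = -1.36739648
d2 = d1 - sigma*sqrt(T) = -1.43810716
exp(-rT) = 0.96753856
N(-d1) = 0.91424947; N(-d2) = 0.92479817
P = K * exp(-rT) * N(-d2) - S_0' * N(-d1) = 114.6000 * 0.96753856 * 0.92479817 - 100.40964533 * 0.91424947 = 10.7421

Answer: Price = 10.7421


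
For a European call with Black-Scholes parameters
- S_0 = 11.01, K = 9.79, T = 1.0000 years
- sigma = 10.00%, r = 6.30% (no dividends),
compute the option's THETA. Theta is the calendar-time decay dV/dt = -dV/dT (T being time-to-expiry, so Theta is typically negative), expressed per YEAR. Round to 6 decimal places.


d1 = 1.8544249419; d2 = 1.7544249419
phi(d1) = 0.0714766493; exp(-qT) = 1.0000000000; exp(-rT) = 0.9389434737
Theta = -S*exp(-qT)*phi(d1)*sigma/(2*sqrt(T)) - r*K*exp(-rT)*N(d2) + q*S*exp(-qT)*N(d1)
N(d1) = 0.9681608054; N(d2) = 0.9603211397; sqrt(T) = 1.0000000000
Term 1 = -11.0100 * 1.0000000000 * 0.0714766493 * 0.1000 / (2 * 1.0000000000) = -0.0393478954
Term 2 = -0.0630 * 9.7900 * 0.9389434737 * 0.9603211397 = -0.5561336555
Term 3 = 0 (no dividend yield, q = 0)
Theta = -0.0393478954 + (-0.5561336555) + (0.0000000000) = -0.595482

Answer: Theta = -0.595482


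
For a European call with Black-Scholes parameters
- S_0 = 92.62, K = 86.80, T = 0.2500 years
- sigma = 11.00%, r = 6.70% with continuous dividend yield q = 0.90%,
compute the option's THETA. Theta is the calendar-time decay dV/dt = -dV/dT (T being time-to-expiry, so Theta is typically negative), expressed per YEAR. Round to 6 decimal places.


d1 = 1.4711087161; d2 = 1.4161087161
phi(d1) = 0.1351974522; exp(-qT) = 0.9977525294; exp(-rT) = 0.9833895013
Theta = -S*exp(-qT)*phi(d1)*sigma/(2*sqrt(T)) - r*K*exp(-rT)*N(d2) + q*S*exp(-qT)*N(d1)
N(d1) = 0.9293691409; N(d2) = 0.9216281617; sqrt(T) = 0.5000000000
Term 1 = -92.6200 * 0.9977525294 * 0.1351974522 * 0.1100 / (2 * 0.5000000000) = -1.3743229745
Term 2 = -0.0670 * 86.8000 * 0.9833895013 * 0.9216281617 = -5.2707914418
Term 3 = 0.0090 * 92.6200 * 0.9977525294 * 0.9293691409 = 0.7729624051
Theta = -1.3743229745 + (-5.2707914418) + (0.7729624051) = -5.872152

Answer: Theta = -5.872152
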